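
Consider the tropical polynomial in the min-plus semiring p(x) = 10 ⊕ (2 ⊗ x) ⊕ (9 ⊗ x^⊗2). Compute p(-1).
p(-1) = 1

A tropical monomial a ⊗ x^⊗i evaluates to a + i · x. Evaluating each term at x = -1:
  Term 0 contributes 10 + 0 · -1 = 10
  Term 1 contributes 2 + 1 · -1 = 1
  Term 2 contributes 9 + 2 · -1 = 7
p(-1) = ⊕ of these = min[10, 1, 7] = 1.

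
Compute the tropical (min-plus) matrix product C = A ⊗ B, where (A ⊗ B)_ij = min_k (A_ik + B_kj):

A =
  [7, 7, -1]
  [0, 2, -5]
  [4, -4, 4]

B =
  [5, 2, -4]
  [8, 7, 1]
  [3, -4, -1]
A ⊗ B =
  [2, -5, -2]
  [-2, -9, -6]
  [4, 0, -3]

Apply the min-plus product entry-by-entry:
  C[0][0] = min over k of (A[0][0] + B[0][0] = 7 + 5 = 12, A[0][1] + B[1][0] = 7 + 8 = 15, A[0][2] + B[2][0] = -1 + 3 = 2) = 2 (attained at k = 2)
  C[0][1] = min over k of (A[0][0] + B[0][1] = 7 + 2 = 9, A[0][1] + B[1][1] = 7 + 7 = 14, A[0][2] + B[2][1] = -1 + -4 = -5) = -5 (attained at k = 2)
  C[0][2] = min over k of (A[0][0] + B[0][2] = 7 + -4 = 3, A[0][1] + B[1][2] = 7 + 1 = 8, A[0][2] + B[2][2] = -1 + -1 = -2) = -2 (attained at k = 2)
  C[1][0] = min over k of (A[1][0] + B[0][0] = 0 + 5 = 5, A[1][1] + B[1][0] = 2 + 8 = 10, A[1][2] + B[2][0] = -5 + 3 = -2) = -2 (attained at k = 2)
  C[1][1] = min over k of (A[1][0] + B[0][1] = 0 + 2 = 2, A[1][1] + B[1][1] = 2 + 7 = 9, A[1][2] + B[2][1] = -5 + -4 = -9) = -9 (attained at k = 2)
  C[1][2] = min over k of (A[1][0] + B[0][2] = 0 + -4 = -4, A[1][1] + B[1][2] = 2 + 1 = 3, A[1][2] + B[2][2] = -5 + -1 = -6) = -6 (attained at k = 2)
  C[2][0] = min over k of (A[2][0] + B[0][0] = 4 + 5 = 9, A[2][1] + B[1][0] = -4 + 8 = 4, A[2][2] + B[2][0] = 4 + 3 = 7) = 4 (attained at k = 1)
  C[2][1] = min over k of (A[2][0] + B[0][1] = 4 + 2 = 6, A[2][1] + B[1][1] = -4 + 7 = 3, A[2][2] + B[2][1] = 4 + -4 = 0) = 0 (attained at k = 2)
  C[2][2] = min over k of (A[2][0] + B[0][2] = 4 + -4 = 0, A[2][1] + B[1][2] = -4 + 1 = -3, A[2][2] + B[2][2] = 4 + -1 = 3) = -3 (attained at k = 1)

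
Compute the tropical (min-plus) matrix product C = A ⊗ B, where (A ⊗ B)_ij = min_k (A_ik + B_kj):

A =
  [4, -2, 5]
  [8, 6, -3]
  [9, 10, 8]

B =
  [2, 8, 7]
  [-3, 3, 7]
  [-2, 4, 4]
A ⊗ B =
  [-5, 1, 5]
  [-5, 1, 1]
  [6, 12, 12]

Apply the min-plus product entry-by-entry:
  C[0][0] = min over k of (A[0][0] + B[0][0] = 4 + 2 = 6, A[0][1] + B[1][0] = -2 + -3 = -5, A[0][2] + B[2][0] = 5 + -2 = 3) = -5 (attained at k = 1)
  C[0][1] = min over k of (A[0][0] + B[0][1] = 4 + 8 = 12, A[0][1] + B[1][1] = -2 + 3 = 1, A[0][2] + B[2][1] = 5 + 4 = 9) = 1 (attained at k = 1)
  C[0][2] = min over k of (A[0][0] + B[0][2] = 4 + 7 = 11, A[0][1] + B[1][2] = -2 + 7 = 5, A[0][2] + B[2][2] = 5 + 4 = 9) = 5 (attained at k = 1)
  C[1][0] = min over k of (A[1][0] + B[0][0] = 8 + 2 = 10, A[1][1] + B[1][0] = 6 + -3 = 3, A[1][2] + B[2][0] = -3 + -2 = -5) = -5 (attained at k = 2)
  C[1][1] = min over k of (A[1][0] + B[0][1] = 8 + 8 = 16, A[1][1] + B[1][1] = 6 + 3 = 9, A[1][2] + B[2][1] = -3 + 4 = 1) = 1 (attained at k = 2)
  C[1][2] = min over k of (A[1][0] + B[0][2] = 8 + 7 = 15, A[1][1] + B[1][2] = 6 + 7 = 13, A[1][2] + B[2][2] = -3 + 4 = 1) = 1 (attained at k = 2)
  C[2][0] = min over k of (A[2][0] + B[0][0] = 9 + 2 = 11, A[2][1] + B[1][0] = 10 + -3 = 7, A[2][2] + B[2][0] = 8 + -2 = 6) = 6 (attained at k = 2)
  C[2][1] = min over k of (A[2][0] + B[0][1] = 9 + 8 = 17, A[2][1] + B[1][1] = 10 + 3 = 13, A[2][2] + B[2][1] = 8 + 4 = 12) = 12 (attained at k = 2)
  C[2][2] = min over k of (A[2][0] + B[0][2] = 9 + 7 = 16, A[2][1] + B[1][2] = 10 + 7 = 17, A[2][2] + B[2][2] = 8 + 4 = 12) = 12 (attained at k = 2)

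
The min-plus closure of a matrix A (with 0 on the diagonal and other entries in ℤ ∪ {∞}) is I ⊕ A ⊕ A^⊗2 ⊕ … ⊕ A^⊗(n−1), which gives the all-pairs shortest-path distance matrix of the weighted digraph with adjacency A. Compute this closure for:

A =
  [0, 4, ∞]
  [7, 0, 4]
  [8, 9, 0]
Closure =
  [0, 4, 8]
  [7, 0, 4]
  [8, 9, 0]

This is the Floyd-Warshall all-pairs shortest-path computation. For each intermediate vertex k = 0, 1, …, 2, update dist[i][j] ← min(dist[i][j], dist[i][k] + dist[k][j]). The final matrix gives, for each (i, j), the minimum total weight of any directed path from i to j (possibly empty when i = j).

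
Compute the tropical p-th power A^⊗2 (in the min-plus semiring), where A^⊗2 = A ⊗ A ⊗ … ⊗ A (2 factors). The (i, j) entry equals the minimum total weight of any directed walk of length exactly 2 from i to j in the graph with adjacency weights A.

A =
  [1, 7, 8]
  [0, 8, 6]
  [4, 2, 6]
A^⊗2 =
  [2, 8, 9]
  [1, 7, 8]
  [2, 8, 8]

Each entry (A^⊗2)_ij equals the minimum over all length-2 walks i = v_0 → v_1 → … → v_2 = j of Σ_t A[v_t][v_{t+1}]. For example, for (i, j) = (0, 2) we minimise over 3 possible intermediate vertex sequences; the minimum is 9, attained along the walk 0 → 0 → 2.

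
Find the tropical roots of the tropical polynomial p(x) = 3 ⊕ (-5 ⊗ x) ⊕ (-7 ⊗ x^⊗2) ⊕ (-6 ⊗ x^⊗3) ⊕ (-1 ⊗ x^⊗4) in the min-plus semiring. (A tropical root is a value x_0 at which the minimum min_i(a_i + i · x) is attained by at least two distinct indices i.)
Roots: {-5, -1, 2, 8}

Each tropical root is a break point of the lower envelope of the lines y = a_i + i · x (there are 5 lines, with slopes 0, 1, ..., 4). Only the lines that attain the minimum somewhere contribute to roots; other lines are dominated. Here the surviving (envelope) indices are i = 4, i = 3, i = 2, i = 1, i = 0.
Intersections between consecutive envelope lines give the roots: for adjacent envelope indices i < j the intersection is x = (a_i − a_j) / (j − i). Reading off the sorted break points: {-5, -1, 2, 8}.
Verification: at each break x_0, at least two indices attain the minimum of min_i(a_i + i · x_0).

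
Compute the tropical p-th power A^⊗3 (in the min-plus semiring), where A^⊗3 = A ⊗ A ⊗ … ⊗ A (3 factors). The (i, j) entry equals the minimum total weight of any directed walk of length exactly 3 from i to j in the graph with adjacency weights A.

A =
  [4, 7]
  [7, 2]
A^⊗3 =
  [12, 11]
  [11, 6]

Each entry (A^⊗3)_ij equals the minimum over all length-3 walks i = v_0 → v_1 → … → v_3 = j of Σ_t A[v_t][v_{t+1}]. For example, for (i, j) = (0, 1) we minimise over 4 possible intermediate vertex sequences; the minimum is 11, attained along the walk 0 → 1 → 1 → 1.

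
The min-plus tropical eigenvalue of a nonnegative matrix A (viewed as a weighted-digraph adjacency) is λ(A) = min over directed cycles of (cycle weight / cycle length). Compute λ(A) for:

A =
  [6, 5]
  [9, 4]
λ(A) = 4

Enumerate directed cycles and compute their means (weight / length). Sample:
  cycle 0 → 0: weight = 6, length = 1, mean = 6/1 ≈ 6.000
  cycle 1 → 1: weight = 4, length = 1, mean = 4/1 ≈ 4.000
  cycle 0 → 1 → 0: weight = 14, length = 2, mean = 14/2 ≈ 7.000
  cycle 1 → 0 → 1: weight = 14, length = 2, mean = 14/2 ≈ 7.000
Minimum mean = 4.000, attained e.g. along the cycle 1 → 1 with weight 4 and length 1. So λ(A) = 4/1 = 4.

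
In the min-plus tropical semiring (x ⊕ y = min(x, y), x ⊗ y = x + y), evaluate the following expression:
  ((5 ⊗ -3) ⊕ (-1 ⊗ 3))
((5 ⊗ -3) ⊕ (-1 ⊗ 3)) = 2

Expand innermost to outermost. Recall ⊕ takes the minimum of its arguments and ⊗ takes their sum. Working out the expression ((5 ⊗ -3) ⊕ (-1 ⊗ 3)) gives 2.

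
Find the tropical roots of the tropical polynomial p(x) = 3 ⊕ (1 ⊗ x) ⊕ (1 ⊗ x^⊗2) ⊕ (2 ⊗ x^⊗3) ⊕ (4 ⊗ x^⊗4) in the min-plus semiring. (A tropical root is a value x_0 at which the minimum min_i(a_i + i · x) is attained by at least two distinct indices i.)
Roots: {-2, -1, 0, 2}

Each tropical root is a break point of the lower envelope of the lines y = a_i + i · x (there are 5 lines, with slopes 0, 1, ..., 4). Only the lines that attain the minimum somewhere contribute to roots; other lines are dominated. Here the surviving (envelope) indices are i = 4, i = 3, i = 2, i = 1, i = 0.
Intersections between consecutive envelope lines give the roots: for adjacent envelope indices i < j the intersection is x = (a_i − a_j) / (j − i). Reading off the sorted break points: {-2, -1, 0, 2}.
Verification: at each break x_0, at least two indices attain the minimum of min_i(a_i + i · x_0).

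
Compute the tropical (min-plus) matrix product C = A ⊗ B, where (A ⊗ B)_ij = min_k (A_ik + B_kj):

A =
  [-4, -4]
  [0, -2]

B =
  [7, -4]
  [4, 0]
A ⊗ B =
  [0, -8]
  [2, -4]

Apply the min-plus product entry-by-entry:
  C[0][0] = min over k of (A[0][0] + B[0][0] = -4 + 7 = 3, A[0][1] + B[1][0] = -4 + 4 = 0) = 0 (attained at k = 1)
  C[0][1] = min over k of (A[0][0] + B[0][1] = -4 + -4 = -8, A[0][1] + B[1][1] = -4 + 0 = -4) = -8 (attained at k = 0)
  C[1][0] = min over k of (A[1][0] + B[0][0] = 0 + 7 = 7, A[1][1] + B[1][0] = -2 + 4 = 2) = 2 (attained at k = 1)
  C[1][1] = min over k of (A[1][0] + B[0][1] = 0 + -4 = -4, A[1][1] + B[1][1] = -2 + 0 = -2) = -4 (attained at k = 0)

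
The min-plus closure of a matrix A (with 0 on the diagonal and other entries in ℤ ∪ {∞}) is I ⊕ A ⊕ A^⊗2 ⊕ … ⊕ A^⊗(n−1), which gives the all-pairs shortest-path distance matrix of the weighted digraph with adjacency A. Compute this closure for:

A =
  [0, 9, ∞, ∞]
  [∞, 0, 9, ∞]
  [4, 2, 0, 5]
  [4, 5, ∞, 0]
Closure =
  [0, 9, 18, 23]
  [13, 0, 9, 14]
  [4, 2, 0, 5]
  [4, 5, 14, 0]

This is the Floyd-Warshall all-pairs shortest-path computation. For each intermediate vertex k = 0, 1, …, 3, update dist[i][j] ← min(dist[i][j], dist[i][k] + dist[k][j]). The final matrix gives, for each (i, j), the minimum total weight of any directed path from i to j (possibly empty when i = j).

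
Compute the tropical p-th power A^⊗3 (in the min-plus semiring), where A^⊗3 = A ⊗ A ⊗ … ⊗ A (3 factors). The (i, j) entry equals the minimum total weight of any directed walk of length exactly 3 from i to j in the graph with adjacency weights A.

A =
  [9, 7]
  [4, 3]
A^⊗3 =
  [14, 13]
  [10, 9]

Each entry (A^⊗3)_ij equals the minimum over all length-3 walks i = v_0 → v_1 → … → v_3 = j of Σ_t A[v_t][v_{t+1}]. For example, for (i, j) = (0, 1) we minimise over 4 possible intermediate vertex sequences; the minimum is 13, attained along the walk 0 → 1 → 1 → 1.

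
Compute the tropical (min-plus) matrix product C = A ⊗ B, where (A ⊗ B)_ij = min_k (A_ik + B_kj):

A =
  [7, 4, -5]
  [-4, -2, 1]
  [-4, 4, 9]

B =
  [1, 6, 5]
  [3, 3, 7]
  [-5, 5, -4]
A ⊗ B =
  [-10, 0, -9]
  [-4, 1, -3]
  [-3, 2, 1]

Apply the min-plus product entry-by-entry:
  C[0][0] = min over k of (A[0][0] + B[0][0] = 7 + 1 = 8, A[0][1] + B[1][0] = 4 + 3 = 7, A[0][2] + B[2][0] = -5 + -5 = -10) = -10 (attained at k = 2)
  C[0][1] = min over k of (A[0][0] + B[0][1] = 7 + 6 = 13, A[0][1] + B[1][1] = 4 + 3 = 7, A[0][2] + B[2][1] = -5 + 5 = 0) = 0 (attained at k = 2)
  C[0][2] = min over k of (A[0][0] + B[0][2] = 7 + 5 = 12, A[0][1] + B[1][2] = 4 + 7 = 11, A[0][2] + B[2][2] = -5 + -4 = -9) = -9 (attained at k = 2)
  C[1][0] = min over k of (A[1][0] + B[0][0] = -4 + 1 = -3, A[1][1] + B[1][0] = -2 + 3 = 1, A[1][2] + B[2][0] = 1 + -5 = -4) = -4 (attained at k = 2)
  C[1][1] = min over k of (A[1][0] + B[0][1] = -4 + 6 = 2, A[1][1] + B[1][1] = -2 + 3 = 1, A[1][2] + B[2][1] = 1 + 5 = 6) = 1 (attained at k = 1)
  C[1][2] = min over k of (A[1][0] + B[0][2] = -4 + 5 = 1, A[1][1] + B[1][2] = -2 + 7 = 5, A[1][2] + B[2][2] = 1 + -4 = -3) = -3 (attained at k = 2)
  C[2][0] = min over k of (A[2][0] + B[0][0] = -4 + 1 = -3, A[2][1] + B[1][0] = 4 + 3 = 7, A[2][2] + B[2][0] = 9 + -5 = 4) = -3 (attained at k = 0)
  C[2][1] = min over k of (A[2][0] + B[0][1] = -4 + 6 = 2, A[2][1] + B[1][1] = 4 + 3 = 7, A[2][2] + B[2][1] = 9 + 5 = 14) = 2 (attained at k = 0)
  C[2][2] = min over k of (A[2][0] + B[0][2] = -4 + 5 = 1, A[2][1] + B[1][2] = 4 + 7 = 11, A[2][2] + B[2][2] = 9 + -4 = 5) = 1 (attained at k = 0)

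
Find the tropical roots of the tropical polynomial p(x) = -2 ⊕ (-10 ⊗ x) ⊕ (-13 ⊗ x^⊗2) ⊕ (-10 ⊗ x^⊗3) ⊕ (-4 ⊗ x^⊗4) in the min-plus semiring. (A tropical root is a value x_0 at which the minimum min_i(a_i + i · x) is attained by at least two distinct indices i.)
Roots: {-6, -3, 3, 8}

Each tropical root is a break point of the lower envelope of the lines y = a_i + i · x (there are 5 lines, with slopes 0, 1, ..., 4). Only the lines that attain the minimum somewhere contribute to roots; other lines are dominated. Here the surviving (envelope) indices are i = 4, i = 3, i = 2, i = 1, i = 0.
Intersections between consecutive envelope lines give the roots: for adjacent envelope indices i < j the intersection is x = (a_i − a_j) / (j − i). Reading off the sorted break points: {-6, -3, 3, 8}.
Verification: at each break x_0, at least two indices attain the minimum of min_i(a_i + i · x_0).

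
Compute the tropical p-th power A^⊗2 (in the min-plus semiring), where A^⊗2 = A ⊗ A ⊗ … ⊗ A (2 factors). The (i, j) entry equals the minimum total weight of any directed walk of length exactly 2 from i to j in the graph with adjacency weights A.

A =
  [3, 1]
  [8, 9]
A^⊗2 =
  [6, 4]
  [11, 9]

Each entry (A^⊗2)_ij equals the minimum over all length-2 walks i = v_0 → v_1 → … → v_2 = j of Σ_t A[v_t][v_{t+1}]. For example, for (i, j) = (0, 1) we minimise over 2 possible intermediate vertex sequences; the minimum is 4, attained along the walk 0 → 0 → 1.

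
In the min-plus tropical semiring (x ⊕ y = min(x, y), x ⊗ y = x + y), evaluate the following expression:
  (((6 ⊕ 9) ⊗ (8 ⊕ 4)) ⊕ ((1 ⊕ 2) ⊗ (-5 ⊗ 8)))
(((6 ⊕ 9) ⊗ (8 ⊕ 4)) ⊕ ((1 ⊕ 2) ⊗ (-5 ⊗ 8))) = 4

Expand innermost to outermost. Recall ⊕ takes the minimum of its arguments and ⊗ takes their sum. Working out the expression (((6 ⊕ 9) ⊗ (8 ⊕ 4)) ⊕ ((1 ⊕ 2) ⊗ (-5 ⊗ 8))) gives 4.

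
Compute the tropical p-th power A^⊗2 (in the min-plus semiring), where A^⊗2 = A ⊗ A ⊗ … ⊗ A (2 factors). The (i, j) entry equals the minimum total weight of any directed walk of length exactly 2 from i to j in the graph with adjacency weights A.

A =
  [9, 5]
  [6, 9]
A^⊗2 =
  [11, 14]
  [15, 11]

Each entry (A^⊗2)_ij equals the minimum over all length-2 walks i = v_0 → v_1 → … → v_2 = j of Σ_t A[v_t][v_{t+1}]. For example, for (i, j) = (0, 1) we minimise over 2 possible intermediate vertex sequences; the minimum is 14, attained along the walk 0 → 0 → 1.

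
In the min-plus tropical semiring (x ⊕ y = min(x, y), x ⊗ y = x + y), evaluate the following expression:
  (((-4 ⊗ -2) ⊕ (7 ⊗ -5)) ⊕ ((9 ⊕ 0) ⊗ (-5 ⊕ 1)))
(((-4 ⊗ -2) ⊕ (7 ⊗ -5)) ⊕ ((9 ⊕ 0) ⊗ (-5 ⊕ 1))) = -6

Expand innermost to outermost. Recall ⊕ takes the minimum of its arguments and ⊗ takes their sum. Working out the expression (((-4 ⊗ -2) ⊕ (7 ⊗ -5)) ⊕ ((9 ⊕ 0) ⊗ (-5 ⊕ 1))) gives -6.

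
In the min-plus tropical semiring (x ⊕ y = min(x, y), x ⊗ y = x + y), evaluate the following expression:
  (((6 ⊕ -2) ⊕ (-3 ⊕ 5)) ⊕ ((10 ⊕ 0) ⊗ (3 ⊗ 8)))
(((6 ⊕ -2) ⊕ (-3 ⊕ 5)) ⊕ ((10 ⊕ 0) ⊗ (3 ⊗ 8))) = -3

Expand innermost to outermost. Recall ⊕ takes the minimum of its arguments and ⊗ takes their sum. Working out the expression (((6 ⊕ -2) ⊕ (-3 ⊕ 5)) ⊕ ((10 ⊕ 0) ⊗ (3 ⊗ 8))) gives -3.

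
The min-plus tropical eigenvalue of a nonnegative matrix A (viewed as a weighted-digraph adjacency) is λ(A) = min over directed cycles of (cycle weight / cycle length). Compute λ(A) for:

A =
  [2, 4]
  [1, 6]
λ(A) = 2

Enumerate directed cycles and compute their means (weight / length). Sample:
  cycle 0 → 0: weight = 2, length = 1, mean = 2/1 ≈ 2.000
  cycle 1 → 1: weight = 6, length = 1, mean = 6/1 ≈ 6.000
  cycle 0 → 1 → 0: weight = 5, length = 2, mean = 5/2 ≈ 2.500
  cycle 1 → 0 → 1: weight = 5, length = 2, mean = 5/2 ≈ 2.500
Minimum mean = 2.000, attained e.g. along the cycle 0 → 0 with weight 2 and length 1. So λ(A) = 2/1 = 2.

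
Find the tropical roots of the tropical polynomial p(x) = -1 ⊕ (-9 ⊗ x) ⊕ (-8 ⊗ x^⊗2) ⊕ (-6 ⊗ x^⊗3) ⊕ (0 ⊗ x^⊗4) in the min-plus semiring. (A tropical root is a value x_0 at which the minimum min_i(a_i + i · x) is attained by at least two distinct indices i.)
Roots: {-6, -2, -1, 8}

Each tropical root is a break point of the lower envelope of the lines y = a_i + i · x (there are 5 lines, with slopes 0, 1, ..., 4). Only the lines that attain the minimum somewhere contribute to roots; other lines are dominated. Here the surviving (envelope) indices are i = 4, i = 3, i = 2, i = 1, i = 0.
Intersections between consecutive envelope lines give the roots: for adjacent envelope indices i < j the intersection is x = (a_i − a_j) / (j − i). Reading off the sorted break points: {-6, -2, -1, 8}.
Verification: at each break x_0, at least two indices attain the minimum of min_i(a_i + i · x_0).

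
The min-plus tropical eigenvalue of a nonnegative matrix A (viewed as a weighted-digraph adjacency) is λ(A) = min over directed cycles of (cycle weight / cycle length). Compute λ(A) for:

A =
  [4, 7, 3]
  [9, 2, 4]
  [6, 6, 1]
λ(A) = 1

Enumerate directed cycles and compute their means (weight / length). Sample:
  cycle 0 → 0: weight = 4, length = 1, mean = 4/1 ≈ 4.000
  cycle 1 → 1: weight = 2, length = 1, mean = 2/1 ≈ 2.000
  cycle 2 → 2: weight = 1, length = 1, mean = 1/1 ≈ 1.000
  cycle 0 → 1 → 0: weight = 16, length = 2, mean = 16/2 ≈ 8.000
  cycle 0 → 2 → 0: weight = 9, length = 2, mean = 9/2 ≈ 4.500
  cycle 1 → 0 → 1: weight = 16, length = 2, mean = 16/2 ≈ 8.000
Minimum mean = 1.000, attained e.g. along the cycle 2 → 2 with weight 1 and length 1. So λ(A) = 1/1 = 1.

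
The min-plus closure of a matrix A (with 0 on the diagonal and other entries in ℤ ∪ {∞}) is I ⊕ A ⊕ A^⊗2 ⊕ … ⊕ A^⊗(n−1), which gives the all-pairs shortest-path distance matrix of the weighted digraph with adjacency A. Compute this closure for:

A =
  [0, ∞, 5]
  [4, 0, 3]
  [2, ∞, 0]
Closure =
  [0, ∞, 5]
  [4, 0, 3]
  [2, ∞, 0]

This is the Floyd-Warshall all-pairs shortest-path computation. For each intermediate vertex k = 0, 1, …, 2, update dist[i][j] ← min(dist[i][j], dist[i][k] + dist[k][j]). The final matrix gives, for each (i, j), the minimum total weight of any directed path from i to j (possibly empty when i = j).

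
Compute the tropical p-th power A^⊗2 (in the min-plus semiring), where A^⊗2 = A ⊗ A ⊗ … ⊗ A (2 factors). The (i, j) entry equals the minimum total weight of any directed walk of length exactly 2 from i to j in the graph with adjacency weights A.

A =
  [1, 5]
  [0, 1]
A^⊗2 =
  [2, 6]
  [1, 2]

Each entry (A^⊗2)_ij equals the minimum over all length-2 walks i = v_0 → v_1 → … → v_2 = j of Σ_t A[v_t][v_{t+1}]. For example, for (i, j) = (0, 1) we minimise over 2 possible intermediate vertex sequences; the minimum is 6, attained along the walk 0 → 0 → 1.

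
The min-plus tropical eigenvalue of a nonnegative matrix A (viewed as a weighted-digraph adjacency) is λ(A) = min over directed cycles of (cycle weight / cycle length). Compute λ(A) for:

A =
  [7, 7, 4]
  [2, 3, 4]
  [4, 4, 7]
λ(A) = 3

Enumerate directed cycles and compute their means (weight / length). Sample:
  cycle 0 → 0: weight = 7, length = 1, mean = 7/1 ≈ 7.000
  cycle 1 → 1: weight = 3, length = 1, mean = 3/1 ≈ 3.000
  cycle 2 → 2: weight = 7, length = 1, mean = 7/1 ≈ 7.000
  cycle 0 → 1 → 0: weight = 9, length = 2, mean = 9/2 ≈ 4.500
  cycle 0 → 2 → 0: weight = 8, length = 2, mean = 8/2 ≈ 4.000
  cycle 1 → 0 → 1: weight = 9, length = 2, mean = 9/2 ≈ 4.500
Minimum mean = 3.000, attained e.g. along the cycle 1 → 1 with weight 3 and length 1. So λ(A) = 3/1 = 3.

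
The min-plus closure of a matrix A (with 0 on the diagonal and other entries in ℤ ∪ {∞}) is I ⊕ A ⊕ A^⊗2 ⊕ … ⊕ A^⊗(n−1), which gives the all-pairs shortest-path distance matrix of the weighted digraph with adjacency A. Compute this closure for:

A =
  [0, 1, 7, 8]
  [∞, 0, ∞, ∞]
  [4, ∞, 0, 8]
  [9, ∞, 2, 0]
Closure =
  [0, 1, 7, 8]
  [∞, 0, ∞, ∞]
  [4, 5, 0, 8]
  [6, 7, 2, 0]

This is the Floyd-Warshall all-pairs shortest-path computation. For each intermediate vertex k = 0, 1, …, 3, update dist[i][j] ← min(dist[i][j], dist[i][k] + dist[k][j]). The final matrix gives, for each (i, j), the minimum total weight of any directed path from i to j (possibly empty when i = j).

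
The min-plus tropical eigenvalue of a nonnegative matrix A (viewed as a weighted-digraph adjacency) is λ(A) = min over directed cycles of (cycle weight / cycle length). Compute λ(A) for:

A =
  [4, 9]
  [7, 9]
λ(A) = 4

Enumerate directed cycles and compute their means (weight / length). Sample:
  cycle 0 → 0: weight = 4, length = 1, mean = 4/1 ≈ 4.000
  cycle 1 → 1: weight = 9, length = 1, mean = 9/1 ≈ 9.000
  cycle 0 → 1 → 0: weight = 16, length = 2, mean = 16/2 ≈ 8.000
  cycle 1 → 0 → 1: weight = 16, length = 2, mean = 16/2 ≈ 8.000
Minimum mean = 4.000, attained e.g. along the cycle 0 → 0 with weight 4 and length 1. So λ(A) = 4/1 = 4.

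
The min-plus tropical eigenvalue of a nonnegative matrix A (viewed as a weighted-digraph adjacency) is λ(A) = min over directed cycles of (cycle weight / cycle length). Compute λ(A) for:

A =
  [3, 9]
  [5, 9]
λ(A) = 3

Enumerate directed cycles and compute their means (weight / length). Sample:
  cycle 0 → 0: weight = 3, length = 1, mean = 3/1 ≈ 3.000
  cycle 1 → 1: weight = 9, length = 1, mean = 9/1 ≈ 9.000
  cycle 0 → 1 → 0: weight = 14, length = 2, mean = 14/2 ≈ 7.000
  cycle 1 → 0 → 1: weight = 14, length = 2, mean = 14/2 ≈ 7.000
Minimum mean = 3.000, attained e.g. along the cycle 0 → 0 with weight 3 and length 1. So λ(A) = 3/1 = 3.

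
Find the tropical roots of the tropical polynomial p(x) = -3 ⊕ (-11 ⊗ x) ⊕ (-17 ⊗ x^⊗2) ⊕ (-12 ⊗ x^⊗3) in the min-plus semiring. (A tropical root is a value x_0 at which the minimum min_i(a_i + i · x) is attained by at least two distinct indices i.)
Roots: {-5, 6, 8}

Each tropical root is a break point of the lower envelope of the lines y = a_i + i · x (there are 4 lines, with slopes 0, 1, ..., 3). Only the lines that attain the minimum somewhere contribute to roots; other lines are dominated. Here the surviving (envelope) indices are i = 3, i = 2, i = 1, i = 0.
Intersections between consecutive envelope lines give the roots: for adjacent envelope indices i < j the intersection is x = (a_i − a_j) / (j − i). Reading off the sorted break points: {-5, 6, 8}.
Verification: at each break x_0, at least two indices attain the minimum of min_i(a_i + i · x_0).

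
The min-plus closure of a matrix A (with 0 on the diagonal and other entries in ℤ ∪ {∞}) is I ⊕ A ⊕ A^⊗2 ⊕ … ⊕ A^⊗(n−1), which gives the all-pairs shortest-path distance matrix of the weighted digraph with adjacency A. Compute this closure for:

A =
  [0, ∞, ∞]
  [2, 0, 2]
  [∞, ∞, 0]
Closure =
  [0, ∞, ∞]
  [2, 0, 2]
  [∞, ∞, 0]

This is the Floyd-Warshall all-pairs shortest-path computation. For each intermediate vertex k = 0, 1, …, 2, update dist[i][j] ← min(dist[i][j], dist[i][k] + dist[k][j]). The final matrix gives, for each (i, j), the minimum total weight of any directed path from i to j (possibly empty when i = j).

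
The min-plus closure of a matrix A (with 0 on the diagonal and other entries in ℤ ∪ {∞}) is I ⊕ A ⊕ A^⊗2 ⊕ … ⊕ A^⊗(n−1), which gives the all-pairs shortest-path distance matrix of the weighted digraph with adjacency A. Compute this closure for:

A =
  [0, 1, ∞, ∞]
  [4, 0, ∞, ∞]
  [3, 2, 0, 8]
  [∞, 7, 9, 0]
Closure =
  [0, 1, ∞, ∞]
  [4, 0, ∞, ∞]
  [3, 2, 0, 8]
  [11, 7, 9, 0]

This is the Floyd-Warshall all-pairs shortest-path computation. For each intermediate vertex k = 0, 1, …, 3, update dist[i][j] ← min(dist[i][j], dist[i][k] + dist[k][j]). The final matrix gives, for each (i, j), the minimum total weight of any directed path from i to j (possibly empty when i = j).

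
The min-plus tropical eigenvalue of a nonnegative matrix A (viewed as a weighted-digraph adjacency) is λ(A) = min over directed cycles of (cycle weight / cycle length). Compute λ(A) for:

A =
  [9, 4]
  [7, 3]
λ(A) = 3

Enumerate directed cycles and compute their means (weight / length). Sample:
  cycle 0 → 0: weight = 9, length = 1, mean = 9/1 ≈ 9.000
  cycle 1 → 1: weight = 3, length = 1, mean = 3/1 ≈ 3.000
  cycle 0 → 1 → 0: weight = 11, length = 2, mean = 11/2 ≈ 5.500
  cycle 1 → 0 → 1: weight = 11, length = 2, mean = 11/2 ≈ 5.500
Minimum mean = 3.000, attained e.g. along the cycle 1 → 1 with weight 3 and length 1. So λ(A) = 3/1 = 3.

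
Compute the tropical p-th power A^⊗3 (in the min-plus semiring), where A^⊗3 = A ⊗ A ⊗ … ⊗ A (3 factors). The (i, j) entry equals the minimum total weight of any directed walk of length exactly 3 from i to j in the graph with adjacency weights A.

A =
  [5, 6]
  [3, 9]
A^⊗3 =
  [14, 15]
  [12, 14]

Each entry (A^⊗3)_ij equals the minimum over all length-3 walks i = v_0 → v_1 → … → v_3 = j of Σ_t A[v_t][v_{t+1}]. For example, for (i, j) = (0, 1) we minimise over 4 possible intermediate vertex sequences; the minimum is 15, attained along the walk 0 → 1 → 0 → 1.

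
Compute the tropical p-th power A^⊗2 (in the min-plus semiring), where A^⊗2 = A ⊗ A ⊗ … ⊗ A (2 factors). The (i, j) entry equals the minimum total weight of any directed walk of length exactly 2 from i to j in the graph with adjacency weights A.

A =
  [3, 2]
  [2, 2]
A^⊗2 =
  [4, 4]
  [4, 4]

Each entry (A^⊗2)_ij equals the minimum over all length-2 walks i = v_0 → v_1 → … → v_2 = j of Σ_t A[v_t][v_{t+1}]. For example, for (i, j) = (0, 1) we minimise over 2 possible intermediate vertex sequences; the minimum is 4, attained along the walk 0 → 1 → 1.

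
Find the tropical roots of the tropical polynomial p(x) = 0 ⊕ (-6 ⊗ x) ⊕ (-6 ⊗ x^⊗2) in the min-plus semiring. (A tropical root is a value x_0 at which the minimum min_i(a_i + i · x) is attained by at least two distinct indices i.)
Roots: {0, 6}

Each tropical root is a break point of the lower envelope of the lines y = a_i + i · x (there are 3 lines, with slopes 0, 1, ..., 2). Only the lines that attain the minimum somewhere contribute to roots; other lines are dominated. Here the surviving (envelope) indices are i = 2, i = 1, i = 0.
Intersections between consecutive envelope lines give the roots: for adjacent envelope indices i < j the intersection is x = (a_i − a_j) / (j − i). Reading off the sorted break points: {0, 6}.
Verification: at each break x_0, at least two indices attain the minimum of min_i(a_i + i · x_0).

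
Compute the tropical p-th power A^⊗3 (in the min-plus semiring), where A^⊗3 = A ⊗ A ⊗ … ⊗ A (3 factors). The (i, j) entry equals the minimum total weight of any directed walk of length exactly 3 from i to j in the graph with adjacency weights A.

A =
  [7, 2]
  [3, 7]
A^⊗3 =
  [12, 7]
  [8, 12]

Each entry (A^⊗3)_ij equals the minimum over all length-3 walks i = v_0 → v_1 → … → v_3 = j of Σ_t A[v_t][v_{t+1}]. For example, for (i, j) = (0, 1) we minimise over 4 possible intermediate vertex sequences; the minimum is 7, attained along the walk 0 → 1 → 0 → 1.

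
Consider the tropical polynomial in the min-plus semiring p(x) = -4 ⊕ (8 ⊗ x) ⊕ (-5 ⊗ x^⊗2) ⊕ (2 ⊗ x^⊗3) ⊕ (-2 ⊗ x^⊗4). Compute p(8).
p(8) = -4

A tropical monomial a ⊗ x^⊗i evaluates to a + i · x. Evaluating each term at x = 8:
  Term 0 contributes -4 + 0 · 8 = -4
  Term 1 contributes 8 + 1 · 8 = 16
  Term 2 contributes -5 + 2 · 8 = 11
  Term 3 contributes 2 + 3 · 8 = 26
  Term 4 contributes -2 + 4 · 8 = 30
p(8) = ⊕ of these = min[-4, 16, 11, 26, 30] = -4.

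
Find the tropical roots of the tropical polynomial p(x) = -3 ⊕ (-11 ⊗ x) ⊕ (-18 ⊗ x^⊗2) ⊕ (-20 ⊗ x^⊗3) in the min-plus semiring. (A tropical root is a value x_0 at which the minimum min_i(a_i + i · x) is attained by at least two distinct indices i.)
Roots: {2, 7, 8}

Each tropical root is a break point of the lower envelope of the lines y = a_i + i · x (there are 4 lines, with slopes 0, 1, ..., 3). Only the lines that attain the minimum somewhere contribute to roots; other lines are dominated. Here the surviving (envelope) indices are i = 3, i = 2, i = 1, i = 0.
Intersections between consecutive envelope lines give the roots: for adjacent envelope indices i < j the intersection is x = (a_i − a_j) / (j − i). Reading off the sorted break points: {2, 7, 8}.
Verification: at each break x_0, at least two indices attain the minimum of min_i(a_i + i · x_0).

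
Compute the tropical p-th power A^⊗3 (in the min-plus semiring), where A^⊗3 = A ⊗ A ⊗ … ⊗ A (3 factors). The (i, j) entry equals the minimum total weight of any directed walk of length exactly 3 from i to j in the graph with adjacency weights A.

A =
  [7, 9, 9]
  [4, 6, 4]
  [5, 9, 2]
A^⊗3 =
  [16, 20, 13]
  [11, 15, 8]
  [9, 13, 6]

Each entry (A^⊗3)_ij equals the minimum over all length-3 walks i = v_0 → v_1 → … → v_3 = j of Σ_t A[v_t][v_{t+1}]. For example, for (i, j) = (0, 2) we minimise over 9 possible intermediate vertex sequences; the minimum is 13, attained along the walk 0 → 2 → 2 → 2.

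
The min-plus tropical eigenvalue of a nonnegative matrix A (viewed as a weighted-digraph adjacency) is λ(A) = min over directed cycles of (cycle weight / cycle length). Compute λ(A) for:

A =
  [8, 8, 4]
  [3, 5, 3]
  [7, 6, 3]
λ(A) = 3

Enumerate directed cycles and compute their means (weight / length). Sample:
  cycle 0 → 0: weight = 8, length = 1, mean = 8/1 ≈ 8.000
  cycle 1 → 1: weight = 5, length = 1, mean = 5/1 ≈ 5.000
  cycle 2 → 2: weight = 3, length = 1, mean = 3/1 ≈ 3.000
  cycle 0 → 1 → 0: weight = 11, length = 2, mean = 11/2 ≈ 5.500
  cycle 0 → 2 → 0: weight = 11, length = 2, mean = 11/2 ≈ 5.500
  cycle 1 → 0 → 1: weight = 11, length = 2, mean = 11/2 ≈ 5.500
Minimum mean = 3.000, attained e.g. along the cycle 2 → 2 with weight 3 and length 1. So λ(A) = 3/1 = 3.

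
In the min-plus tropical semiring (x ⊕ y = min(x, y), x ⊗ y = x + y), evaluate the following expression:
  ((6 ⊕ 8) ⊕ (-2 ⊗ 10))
((6 ⊕ 8) ⊕ (-2 ⊗ 10)) = 6

Expand innermost to outermost. Recall ⊕ takes the minimum of its arguments and ⊗ takes their sum. Working out the expression ((6 ⊕ 8) ⊕ (-2 ⊗ 10)) gives 6.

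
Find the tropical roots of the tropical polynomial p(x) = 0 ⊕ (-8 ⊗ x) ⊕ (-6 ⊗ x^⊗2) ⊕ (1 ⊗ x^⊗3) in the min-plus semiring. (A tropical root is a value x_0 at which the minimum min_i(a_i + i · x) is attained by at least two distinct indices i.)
Roots: {-7, -2, 8}

Each tropical root is a break point of the lower envelope of the lines y = a_i + i · x (there are 4 lines, with slopes 0, 1, ..., 3). Only the lines that attain the minimum somewhere contribute to roots; other lines are dominated. Here the surviving (envelope) indices are i = 3, i = 2, i = 1, i = 0.
Intersections between consecutive envelope lines give the roots: for adjacent envelope indices i < j the intersection is x = (a_i − a_j) / (j − i). Reading off the sorted break points: {-7, -2, 8}.
Verification: at each break x_0, at least two indices attain the minimum of min_i(a_i + i · x_0).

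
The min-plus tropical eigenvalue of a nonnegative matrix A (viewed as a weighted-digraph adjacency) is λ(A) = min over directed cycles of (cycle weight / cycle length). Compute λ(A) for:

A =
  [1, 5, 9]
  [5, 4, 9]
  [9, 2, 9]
λ(A) = 1

Enumerate directed cycles and compute their means (weight / length). Sample:
  cycle 0 → 0: weight = 1, length = 1, mean = 1/1 ≈ 1.000
  cycle 1 → 1: weight = 4, length = 1, mean = 4/1 ≈ 4.000
  cycle 2 → 2: weight = 9, length = 1, mean = 9/1 ≈ 9.000
  cycle 0 → 1 → 0: weight = 10, length = 2, mean = 10/2 ≈ 5.000
  cycle 0 → 2 → 0: weight = 18, length = 2, mean = 18/2 ≈ 9.000
  cycle 1 → 0 → 1: weight = 10, length = 2, mean = 10/2 ≈ 5.000
Minimum mean = 1.000, attained e.g. along the cycle 0 → 0 with weight 1 and length 1. So λ(A) = 1/1 = 1.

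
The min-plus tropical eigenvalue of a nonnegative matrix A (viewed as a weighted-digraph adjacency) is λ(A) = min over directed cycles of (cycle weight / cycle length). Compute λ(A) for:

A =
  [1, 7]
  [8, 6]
λ(A) = 1

Enumerate directed cycles and compute their means (weight / length). Sample:
  cycle 0 → 0: weight = 1, length = 1, mean = 1/1 ≈ 1.000
  cycle 1 → 1: weight = 6, length = 1, mean = 6/1 ≈ 6.000
  cycle 0 → 1 → 0: weight = 15, length = 2, mean = 15/2 ≈ 7.500
  cycle 1 → 0 → 1: weight = 15, length = 2, mean = 15/2 ≈ 7.500
Minimum mean = 1.000, attained e.g. along the cycle 0 → 0 with weight 1 and length 1. So λ(A) = 1/1 = 1.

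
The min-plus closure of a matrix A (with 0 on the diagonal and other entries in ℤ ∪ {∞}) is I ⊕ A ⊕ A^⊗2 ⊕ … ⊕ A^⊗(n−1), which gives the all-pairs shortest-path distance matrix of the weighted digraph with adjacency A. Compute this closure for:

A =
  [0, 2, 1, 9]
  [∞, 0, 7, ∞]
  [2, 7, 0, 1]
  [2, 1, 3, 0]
Closure =
  [0, 2, 1, 2]
  [9, 0, 7, 8]
  [2, 2, 0, 1]
  [2, 1, 3, 0]

This is the Floyd-Warshall all-pairs shortest-path computation. For each intermediate vertex k = 0, 1, …, 3, update dist[i][j] ← min(dist[i][j], dist[i][k] + dist[k][j]). The final matrix gives, for each (i, j), the minimum total weight of any directed path from i to j (possibly empty when i = j).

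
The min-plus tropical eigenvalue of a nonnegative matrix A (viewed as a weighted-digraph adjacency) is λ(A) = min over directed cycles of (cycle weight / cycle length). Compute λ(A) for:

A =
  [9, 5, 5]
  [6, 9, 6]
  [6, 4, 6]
λ(A) = 5

Enumerate directed cycles and compute their means (weight / length). Sample:
  cycle 0 → 0: weight = 9, length = 1, mean = 9/1 ≈ 9.000
  cycle 1 → 1: weight = 9, length = 1, mean = 9/1 ≈ 9.000
  cycle 2 → 2: weight = 6, length = 1, mean = 6/1 ≈ 6.000
  cycle 0 → 1 → 0: weight = 11, length = 2, mean = 11/2 ≈ 5.500
  cycle 0 → 2 → 0: weight = 11, length = 2, mean = 11/2 ≈ 5.500
  cycle 1 → 0 → 1: weight = 11, length = 2, mean = 11/2 ≈ 5.500
Minimum mean = 5.000, attained e.g. along the cycle 1 → 2 → 1 with weight 10 and length 2. So λ(A) = 10/2 = 5.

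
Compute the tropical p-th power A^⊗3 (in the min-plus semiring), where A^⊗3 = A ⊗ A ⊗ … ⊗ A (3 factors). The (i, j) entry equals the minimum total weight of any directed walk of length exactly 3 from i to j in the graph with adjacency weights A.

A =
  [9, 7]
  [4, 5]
A^⊗3 =
  [16, 17]
  [14, 15]

Each entry (A^⊗3)_ij equals the minimum over all length-3 walks i = v_0 → v_1 → … → v_3 = j of Σ_t A[v_t][v_{t+1}]. For example, for (i, j) = (0, 1) we minimise over 4 possible intermediate vertex sequences; the minimum is 17, attained along the walk 0 → 1 → 1 → 1.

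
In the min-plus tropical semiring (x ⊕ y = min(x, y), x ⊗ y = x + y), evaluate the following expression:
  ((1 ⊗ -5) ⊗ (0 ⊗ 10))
((1 ⊗ -5) ⊗ (0 ⊗ 10)) = 6

Expand innermost to outermost. Recall ⊕ takes the minimum of its arguments and ⊗ takes their sum. Working out the expression ((1 ⊗ -5) ⊗ (0 ⊗ 10)) gives 6.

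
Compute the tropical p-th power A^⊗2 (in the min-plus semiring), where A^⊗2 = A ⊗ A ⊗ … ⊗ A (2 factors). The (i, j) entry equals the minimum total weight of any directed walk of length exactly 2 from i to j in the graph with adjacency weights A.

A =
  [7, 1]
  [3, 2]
A^⊗2 =
  [4, 3]
  [5, 4]

Each entry (A^⊗2)_ij equals the minimum over all length-2 walks i = v_0 → v_1 → … → v_2 = j of Σ_t A[v_t][v_{t+1}]. For example, for (i, j) = (0, 1) we minimise over 2 possible intermediate vertex sequences; the minimum is 3, attained along the walk 0 → 1 → 1.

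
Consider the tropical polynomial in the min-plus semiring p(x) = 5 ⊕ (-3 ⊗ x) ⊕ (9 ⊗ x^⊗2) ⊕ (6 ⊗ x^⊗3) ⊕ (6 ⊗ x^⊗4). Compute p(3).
p(3) = 0

A tropical monomial a ⊗ x^⊗i evaluates to a + i · x. Evaluating each term at x = 3:
  Term 0 contributes 5 + 0 · 3 = 5
  Term 1 contributes -3 + 1 · 3 = 0
  Term 2 contributes 9 + 2 · 3 = 15
  Term 3 contributes 6 + 3 · 3 = 15
  Term 4 contributes 6 + 4 · 3 = 18
p(3) = ⊕ of these = min[5, 0, 15, 15, 18] = 0.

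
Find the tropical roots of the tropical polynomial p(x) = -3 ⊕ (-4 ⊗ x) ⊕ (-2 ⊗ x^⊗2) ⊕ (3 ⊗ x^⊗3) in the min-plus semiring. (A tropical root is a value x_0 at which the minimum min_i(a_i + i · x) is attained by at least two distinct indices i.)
Roots: {-5, -2, 1}

Each tropical root is a break point of the lower envelope of the lines y = a_i + i · x (there are 4 lines, with slopes 0, 1, ..., 3). Only the lines that attain the minimum somewhere contribute to roots; other lines are dominated. Here the surviving (envelope) indices are i = 3, i = 2, i = 1, i = 0.
Intersections between consecutive envelope lines give the roots: for adjacent envelope indices i < j the intersection is x = (a_i − a_j) / (j − i). Reading off the sorted break points: {-5, -2, 1}.
Verification: at each break x_0, at least two indices attain the minimum of min_i(a_i + i · x_0).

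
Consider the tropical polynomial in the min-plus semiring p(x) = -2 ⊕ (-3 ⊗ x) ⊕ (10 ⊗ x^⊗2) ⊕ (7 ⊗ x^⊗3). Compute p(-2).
p(-2) = -5

A tropical monomial a ⊗ x^⊗i evaluates to a + i · x. Evaluating each term at x = -2:
  Term 0 contributes -2 + 0 · -2 = -2
  Term 1 contributes -3 + 1 · -2 = -5
  Term 2 contributes 10 + 2 · -2 = 6
  Term 3 contributes 7 + 3 · -2 = 1
p(-2) = ⊕ of these = min[-2, -5, 6, 1] = -5.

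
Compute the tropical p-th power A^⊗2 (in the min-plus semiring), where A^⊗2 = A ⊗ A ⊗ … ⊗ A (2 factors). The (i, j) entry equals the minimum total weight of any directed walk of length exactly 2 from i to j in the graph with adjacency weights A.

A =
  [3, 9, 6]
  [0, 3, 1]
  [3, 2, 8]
A^⊗2 =
  [6, 8, 9]
  [3, 3, 4]
  [2, 5, 3]

Each entry (A^⊗2)_ij equals the minimum over all length-2 walks i = v_0 → v_1 → … → v_2 = j of Σ_t A[v_t][v_{t+1}]. For example, for (i, j) = (0, 2) we minimise over 3 possible intermediate vertex sequences; the minimum is 9, attained along the walk 0 → 0 → 2.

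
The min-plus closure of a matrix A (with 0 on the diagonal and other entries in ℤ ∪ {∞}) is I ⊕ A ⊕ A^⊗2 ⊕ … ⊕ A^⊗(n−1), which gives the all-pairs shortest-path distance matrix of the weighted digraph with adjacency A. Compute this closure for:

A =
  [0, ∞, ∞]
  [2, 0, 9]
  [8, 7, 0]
Closure =
  [0, ∞, ∞]
  [2, 0, 9]
  [8, 7, 0]

This is the Floyd-Warshall all-pairs shortest-path computation. For each intermediate vertex k = 0, 1, …, 2, update dist[i][j] ← min(dist[i][j], dist[i][k] + dist[k][j]). The final matrix gives, for each (i, j), the minimum total weight of any directed path from i to j (possibly empty when i = j).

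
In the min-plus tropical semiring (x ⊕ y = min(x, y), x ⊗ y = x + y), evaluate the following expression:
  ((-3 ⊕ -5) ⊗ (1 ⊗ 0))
((-3 ⊕ -5) ⊗ (1 ⊗ 0)) = -4

Expand innermost to outermost. Recall ⊕ takes the minimum of its arguments and ⊗ takes their sum. Working out the expression ((-3 ⊕ -5) ⊗ (1 ⊗ 0)) gives -4.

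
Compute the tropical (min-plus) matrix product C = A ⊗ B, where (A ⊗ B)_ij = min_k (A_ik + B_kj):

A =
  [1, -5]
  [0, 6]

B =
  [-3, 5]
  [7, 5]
A ⊗ B =
  [-2, 0]
  [-3, 5]

Apply the min-plus product entry-by-entry:
  C[0][0] = min over k of (A[0][0] + B[0][0] = 1 + -3 = -2, A[0][1] + B[1][0] = -5 + 7 = 2) = -2 (attained at k = 0)
  C[0][1] = min over k of (A[0][0] + B[0][1] = 1 + 5 = 6, A[0][1] + B[1][1] = -5 + 5 = 0) = 0 (attained at k = 1)
  C[1][0] = min over k of (A[1][0] + B[0][0] = 0 + -3 = -3, A[1][1] + B[1][0] = 6 + 7 = 13) = -3 (attained at k = 0)
  C[1][1] = min over k of (A[1][0] + B[0][1] = 0 + 5 = 5, A[1][1] + B[1][1] = 6 + 5 = 11) = 5 (attained at k = 0)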